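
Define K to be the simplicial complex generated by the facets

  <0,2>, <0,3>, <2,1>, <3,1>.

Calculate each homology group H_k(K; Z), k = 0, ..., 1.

K has 4 vertices, 4 edges.
rank ∂_0 = 0, rank ∂_1 = 3 ⇒ b_0 = 4 − 0 − 3 = 1; all invariant factors of ∂_1 are 1 so no torsion. So H_0 ≅ Z.
rank ∂_1 = 3, rank ∂_2 = 0 ⇒ b_1 = 4 − 3 − 0 = 1. So H_1 ≅ Z.

H_0 ≅ Z,  H_1 ≅ Z.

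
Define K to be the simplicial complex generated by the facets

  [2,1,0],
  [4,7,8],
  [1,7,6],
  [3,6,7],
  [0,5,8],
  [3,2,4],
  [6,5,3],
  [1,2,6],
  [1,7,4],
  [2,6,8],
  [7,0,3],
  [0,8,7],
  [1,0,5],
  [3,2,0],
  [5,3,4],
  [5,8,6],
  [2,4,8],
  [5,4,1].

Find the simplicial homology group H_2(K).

H_2 ≅ Z.

Fix the vertex order 0 < 1 < 2 < 3 < 4 < 5 < 6 < 7 < 8 and write every simplex with vertices in increasing order. Then dim K = 2 and the simplices of K are:

  0-simplices (9): [0], [1], [2], [3], [4], [5], [6], [7], [8]
  1-simplices (27): (27 of them)
  2-simplices (18): [0,1,2], [0,1,5], [0,2,3], [0,3,7], [0,5,8], [0,7,8], [1,2,6], [1,4,5], [1,4,7], [1,6,7], [2,3,4], [2,4,8], [2,6,8], [3,4,5], [3,5,6], [3,6,7], [4,7,8], [5,6,8]

Hence C_0 ≅ Z^9, C_1 ≅ Z^27, C_2 ≅ Z^18.

Boundary ∂_1: C_1 → C_0 maps an edge to its endpoints' difference, ∂[p,q] = q − p.
The 9×27 boundary matrix has rank 8 and Smith normal form diag(1,1,1,1,1,1,1,1).

∂_2: C_2 → C_1 maps a triangle to the signed sum of its edges. For instance
  ∂[3,5,6] = [5,6] − [3,6] + [3,5],
  ∂[2,6,8] = [6,8] − [2,8] + [2,6].
As a 27×18 matrix over Z this has rank 17, with invariant factors (1,1,1,1,1,1,1,1,1,1,1,1,1,1,1,1,1).

Now H_k = ker ∂_k / im ∂_{k+1}, so:

  H_2: rank ker ∂_2 − rank ∂_3 = (18 − 17) − 0 = 1, and there is no ∂_3, so H_2 = Z.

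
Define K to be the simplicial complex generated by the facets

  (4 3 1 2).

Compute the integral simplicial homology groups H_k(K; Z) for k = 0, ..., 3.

H_0 ≅ Z,  H_1 = 0,  H_2 = 0,  H_3 = 0.

Fix the vertex order 1 < 2 < 3 < 4 and write every simplex with vertices in increasing order. Then dim K = 3 and the simplices of K are:

  0-simplices (4): [1], [2], [3], [4]
  1-simplices (6): [1,2], [1,3], [1,4], [2,3], [2,4], [3,4]
  2-simplices (4): [1,2,3], [1,2,4], [1,3,4], [2,3,4]
  3-simplices (1): [1,2,3,4]

giving chain groups C_0 ≅ Z^4, C_1 ≅ Z^6, C_2 ≅ Z^4, C_3 ≅ Z^1.

∂_1: C_1 → C_0 is given by ∂[p,q] = [q] − [p]. For instance
  ∂[3,4] = [4] − [3].
The 4×6 boundary matrix has rank 3 and Smith normal form diag(1,1,1).

The boundary map ∂_2: C_2 → C_1 maps a triangle to the signed sum of its edges. For instance
  ∂[2,3,4] = [3,4] − [2,4] + [2,3],
  ∂[1,2,3] = [2,3] − [1,3] + [1,2].
The 6×4 boundary matrix has rank 3 and Smith normal form diag(1,1,1).

Boundary ∂_3: C_3 → C_2 sends each 3-simplex σ to the alternating sum Σ_i (−1)^i (σ with its i-th vertex removed). For instance
  ∂[1,2,3,4] = [2,3,4] − [1,3,4] + [1,2,4] − [1,2,3].
This gives a 4×1 integer matrix of rank 1; reducing to Smith normal form yields diagonal entries (1).

Reading off H_k = ker ∂_k / im ∂_{k+1}:

  H_0: rank C_0 − rank ∂_1 = 4 − 3 = 1, and the invariant factors of ∂_1 are all 1, so H_0 = Z.
  H_1: rank ker ∂_1 − rank ∂_2 = (6 − 3) − 3 = 0, and the invariant factors of ∂_2 are all 1, so H_1 = 0.
  H_2: rank ker ∂_2 − rank ∂_3 = (4 − 3) − 1 = 0, and the invariant factors of ∂_3 are all 1, so H_2 = 0.
  H_3: rank ker ∂_3 − rank ∂_4 = (1 − 1) − 0 = 0, and there is no ∂_4, so H_3 = 0.

As a check, the Euler characteristic is 4 − 6 + 4 − 1 = 1, which agrees with 1 − 0 + 0 − 0 = 1.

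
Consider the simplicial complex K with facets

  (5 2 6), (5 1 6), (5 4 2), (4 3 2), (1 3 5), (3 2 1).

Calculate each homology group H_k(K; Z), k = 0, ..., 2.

K has 6 vertices, 12 edges, 6 triangles.
rank ∂_0 = 0, rank ∂_1 = 5 ⇒ b_0 = 6 − 0 − 5 = 1; all invariant factors of ∂_1 are 1 so no torsion. So H_0 ≅ Z.
rank ∂_1 = 5, rank ∂_2 = 6 ⇒ b_1 = 12 − 5 − 6 = 1; all invariant factors of ∂_2 are 1 so no torsion. So H_1 ≅ Z.
rank ∂_2 = 6, rank ∂_3 = 0 ⇒ b_2 = 6 − 6 − 0 = 0. So H_2 ≅ 0.

H_0 = Z,  H_1 = Z,  H_2 = 0.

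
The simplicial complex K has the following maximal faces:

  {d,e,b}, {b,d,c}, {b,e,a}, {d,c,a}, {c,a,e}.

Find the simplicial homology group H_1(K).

K has 5 vertices, 10 edges, 5 triangles.
rank ∂_1 = 4, rank ∂_2 = 5 ⇒ b_1 = 10 − 4 − 5 = 1; all invariant factors of ∂_2 are 1 so no torsion. So H_1 = Z.

H_1 = Z.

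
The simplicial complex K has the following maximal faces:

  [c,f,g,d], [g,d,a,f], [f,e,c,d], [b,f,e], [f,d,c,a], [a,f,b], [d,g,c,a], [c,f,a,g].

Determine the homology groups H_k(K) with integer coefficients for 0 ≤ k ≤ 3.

H_0 = Z,  H_1 = 0,  H_2 = 0,  H_3 = Z.

Take the total order a < b < c < d < e < f < g on the vertex set. Then K (dimension 3) consists of the simplices:

  0-simplices (7): a, b, c, d, e, f, g
  1-simplices (16): ab, ac, ad, af, ag, be, bf, cd, ce, cf, cg, de, df, dg, ef, fg
  2-simplices (15): abf, acd, acf, acg, adf, adg, afg, bef, cde, cdf, cdg, cef, cfg, def, dfg
  3-simplices (6): acdf, acdg, acfg, adfg, cdef, cdfg

so the chain groups are C_0 ≅ Z^7, C_1 ≅ Z^16, C_2 ≅ Z^15, C_3 ≅ Z^6.

The boundary map ∂_1: C_1 → C_0 sends each edge [p,q] (with p < q) to q − p.
This gives a 7×16 integer matrix of rank 6; reducing to Smith normal form yields diagonal entries (1,1,1,1,1,1).

∂_2: C_2 → C_1 sends each 2-simplex [p,q,r] to [q,r] − [p,r] + [p,q]. For instance
  ∂bef = ef − bf + be,
  ∂dfg = fg − dg + df.
This gives a 16×15 integer matrix of rank 10; reducing to Smith normal form yields diagonal entries (1,1,1,1,1,1,1,1,1,1).

Boundary ∂_3: C_3 → C_2 sends each 3-simplex σ to the alternating sum Σ_i (−1)^i (σ with its i-th vertex removed). For instance
  ∂acdg = cdg − adg + acg − acd,
  ∂adfg = dfg − afg + adg − adf.
The 15×6 boundary matrix has rank 5 and Smith normal form diag(1,1,1,1,1).

Now H_k = ker ∂_k / im ∂_{k+1}, so:

  H_0: rank C_0 − rank ∂_1 = 7 − 6 = 1, and the invariant factors of ∂_1 are all 1, so H_0 = Z.
  H_1: rank ker ∂_1 − rank ∂_2 = (16 − 6) − 10 = 0, and the invariant factors of ∂_2 are all 1, so H_1 = 0.
  H_2: rank ker ∂_2 − rank ∂_3 = (15 − 10) − 5 = 0, and the invariant factors of ∂_3 are all 1, so H_2 = 0.
  H_3: rank ker ∂_3 − rank ∂_4 = (6 − 5) − 0 = 1, and there is no ∂_4, so H_3 = Z.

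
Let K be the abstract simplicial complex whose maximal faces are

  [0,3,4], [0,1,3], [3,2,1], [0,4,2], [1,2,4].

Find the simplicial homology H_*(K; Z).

We work with the vertex ordering 0 < 1 < 2 < 3 < 4. The simplices of K, each written with vertices in increasing order, are:

  0-simplices (5): [0], [1], [2], [3], [4]
  1-simplices (10): [0,1], [0,2], [0,3], [0,4], [1,2], [1,3], [1,4], [2,3], [2,4], [3,4]
  2-simplices (5): [0,1,3], [0,2,4], [0,3,4], [1,2,3], [1,2,4]

giving chain groups C_0 ≅ Z^5, C_1 ≅ Z^10, C_2 ≅ Z^5.

Boundary ∂_1: C_1 → C_0 sends each edge [p,q] (with p < q) to q − p.
The 5×10 boundary matrix has rank 4 and Smith normal form diag(1,1,1,1).

Boundary ∂_2: C_2 → C_1 acts by ∂[p,q,r] = [q,r] − [p,r] + [p,q]. For instance
  ∂[1,2,4] = [2,4] − [1,4] + [1,2],
  ∂[0,2,4] = [2,4] − [0,4] + [0,2].
The 10×5 boundary matrix has rank 5 and Smith normal form diag(1,1,1,1,1).

Computing H_k = (kernel of ∂_k) / (image of ∂_{k+1}):

  H_0: rank C_0 − rank ∂_1 = 5 − 4 = 1, and the invariant factors of ∂_1 are all 1, so H_0 ≅ Z.
  H_1: rank ker ∂_1 − rank ∂_2 = (10 − 4) − 5 = 1, and the invariant factors of ∂_2 are all 1, so H_1 ≅ Z.
  H_2: rank ker ∂_2 − rank ∂_3 = (5 − 5) − 0 = 0, and there is no ∂_3, so H_2 ≅ 0.

As a check, the Euler characteristic is 5 − 10 + 5 = 0, which agrees with 1 − 1 + 0 = 0.

H_0 = Z,  H_1 = Z,  H_2 = 0.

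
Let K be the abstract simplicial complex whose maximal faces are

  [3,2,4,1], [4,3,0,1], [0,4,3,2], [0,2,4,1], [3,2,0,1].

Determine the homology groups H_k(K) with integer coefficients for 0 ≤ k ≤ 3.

H_0 ≅ Z,  H_1 = 0,  H_2 = 0,  H_3 ≅ Z.

Order the vertices as 0 < 1 < 2 < 3 < 4. Listing each simplex with vertices in this order, K has dimension 3 with simplices:

  0-simplices (5): [0], [1], [2], [3], [4]
  1-simplices (10): [0,1], [0,2], [0,3], [0,4], [1,2], [1,3], [1,4], [2,3], [2,4], [3,4]
  2-simplices (10): [0,1,2], [0,1,3], [0,1,4], [0,2,3], [0,2,4], [0,3,4], [1,2,3], [1,2,4], [1,3,4], [2,3,4]
  3-simplices (5): [0,1,2,3], [0,1,2,4], [0,1,3,4], [0,2,3,4], [1,2,3,4]

Hence C_0 ≅ Z^5, C_1 ≅ Z^10, C_2 ≅ Z^10, C_3 ≅ Z^5.

Boundary ∂_1: C_1 → C_0 is given by ∂[p,q] = [q] − [p].
The resulting 5×10 matrix has rank 4, and its Smith normal form has invariant factors (1,1,1,1).

Boundary ∂_2: C_2 → C_1 sends each 2-simplex [p,q,r] to [q,r] − [p,r] + [p,q]. For instance
  ∂[0,1,2] = [1,2] − [0,2] + [0,1],
  ∂[0,1,3] = [1,3] − [0,3] + [0,1].
This gives a 10×10 integer matrix of rank 6; reducing to Smith normal form yields diagonal entries (1,1,1,1,1,1).

The boundary map ∂_3: C_3 → C_2 sends each 3-simplex σ to the alternating sum Σ_i (−1)^i (σ with its i-th vertex removed). For instance
  ∂[0,2,3,4] = [2,3,4] − [0,3,4] + [0,2,4] − [0,2,3],
  ∂[1,2,3,4] = [2,3,4] − [1,3,4] + [1,2,4] − [1,2,3].
The resulting 10×5 matrix has rank 4, and its Smith normal form has invariant factors (1,1,1,1).

Now H_k = ker ∂_k / im ∂_{k+1}, so:

  H_0: rank C_0 − rank ∂_1 = 5 − 4 = 1, and the invariant factors of ∂_1 are all 1, so H_0 ≅ Z.
  H_1: rank ker ∂_1 − rank ∂_2 = (10 − 4) − 6 = 0, and the invariant factors of ∂_2 are all 1, so H_1 ≅ 0.
  H_2: rank ker ∂_2 − rank ∂_3 = (10 − 6) − 4 = 0, and the invariant factors of ∂_3 are all 1, so H_2 ≅ 0.
  H_3: rank ker ∂_3 − rank ∂_4 = (5 − 4) − 0 = 1, and there is no ∂_4, so H_3 ≅ Z.

As a check, the Euler characteristic is 5 − 10 + 10 − 5 = 0, which agrees with 1 − 0 + 0 − 1 = 0.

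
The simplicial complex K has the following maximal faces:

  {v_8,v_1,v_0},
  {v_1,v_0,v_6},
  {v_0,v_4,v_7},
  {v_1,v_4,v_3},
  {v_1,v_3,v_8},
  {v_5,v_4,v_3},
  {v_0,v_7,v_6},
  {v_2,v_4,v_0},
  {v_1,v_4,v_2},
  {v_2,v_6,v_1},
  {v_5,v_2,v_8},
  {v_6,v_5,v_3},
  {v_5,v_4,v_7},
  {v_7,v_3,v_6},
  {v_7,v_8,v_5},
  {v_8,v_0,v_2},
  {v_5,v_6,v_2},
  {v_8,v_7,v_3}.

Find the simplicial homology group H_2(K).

Take the total order v_0 < v_1 < v_2 < v_3 < v_4 < v_5 < v_6 < v_7 < v_8 on the vertex set. Then K (dimension 2) consists of the simplices:

  0-simplices (9): [v_0], [v_1], [v_2], [v_3], [v_4], [v_5], [v_6], [v_7], [v_8]
  1-simplices (27): (27 of them)
  2-simplices (18): (18 of them)

giving chain groups C_0 ≅ Z^9, C_1 ≅ Z^27, C_2 ≅ Z^18.

The boundary map ∂_1: C_1 → C_0 is given by ∂[p,q] = [q] − [p].
The resulting 9×27 matrix has rank 8, and its Smith normal form has invariant factors (1,1,1,1,1,1,1,1).

∂_2: C_2 → C_1 sends each 2-simplex [p,q,r] to [q,r] − [p,r] + [p,q]. For instance
  ∂[v_0,v_6,v_7] = [v_6,v_7] − [v_0,v_7] + [v_0,v_6],
  ∂[v_1,v_2,v_6] = [v_2,v_6] − [v_1,v_6] + [v_1,v_2].
The resulting 27×18 matrix has rank 18, and its Smith normal form has invariant factors (1,1,1,1,1,1,1,1,1,1,1,1,1,1,1,1,1,2).

Reading off H_k = ker ∂_k / im ∂_{k+1}:

  H_2: rank ker ∂_2 − rank ∂_3 = (18 − 18) − 0 = 0, and there is no ∂_3, so H_2 ≅ 0.

H_2 ≅ 0.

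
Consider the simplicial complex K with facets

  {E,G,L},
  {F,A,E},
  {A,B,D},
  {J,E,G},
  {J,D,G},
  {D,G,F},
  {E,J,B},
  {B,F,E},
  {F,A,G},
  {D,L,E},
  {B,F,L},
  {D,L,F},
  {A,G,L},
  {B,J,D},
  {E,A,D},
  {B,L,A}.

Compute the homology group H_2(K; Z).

H_2 ≅ Z.

We work with the vertex ordering A < B < D < E < F < G < J < L. The simplices of K, each written with vertices in increasing order, are:

  0-simplices (8): A, B, D, E, F, G, J, L
  1-simplices (24): AB, AD, AE, AF, AG, AL, BD, BE, BF, BJ, BL, DE, DF, DG, DJ, DL, EF, EG, EJ, EL, FG, FL, GJ, GL
  2-simplices (16): ABD, ABL, ADE, AEF, AFG, AGL, BDJ, BEF, BEJ, BFL, DEL, DFG, DFL, DGJ, EGJ, EGL

so the chain groups are C_0 ≅ Z^8, C_1 ≅ Z^24, C_2 ≅ Z^16.

∂_1: C_1 → C_0 maps an edge to its endpoints' difference, ∂[p,q] = q − p. For instance
  ∂BF = F − B.
The 8×24 boundary matrix has rank 7 and Smith normal form diag(1,1,1,1,1,1,1).

∂_2: C_2 → C_1 sends each 2-simplex [p,q,r] to [q,r] − [p,r] + [p,q]. For instance
  ∂DGJ = GJ − DJ + DG,
  ∂ABL = BL − AL + AB.
The resulting 24×16 matrix has rank 15, and its Smith normal form has invariant factors (1,1,1,1,1,1,1,1,1,1,1,1,1,1,1).

Reading off H_k = ker ∂_k / im ∂_{k+1}:

  H_2: rank ker ∂_2 − rank ∂_3 = (16 − 15) − 0 = 1, and there is no ∂_3, so H_2 ≅ Z.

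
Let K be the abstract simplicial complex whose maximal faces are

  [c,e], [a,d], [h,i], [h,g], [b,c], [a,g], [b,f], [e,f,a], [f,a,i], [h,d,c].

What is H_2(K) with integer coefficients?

H_2 = 0.

K has 9 vertices, 15 edges, 3 triangles.
rank ∂_2 = 3, rank ∂_3 = 0 ⇒ b_2 = 3 − 3 − 0 = 0. So H_2 = 0.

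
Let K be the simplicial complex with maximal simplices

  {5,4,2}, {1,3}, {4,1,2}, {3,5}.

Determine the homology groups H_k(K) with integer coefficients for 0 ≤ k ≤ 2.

H_0 = Z,  H_1 = Z,  H_2 = 0.

Fix the vertex order 1 < 2 < 3 < 4 < 5 and write every simplex with vertices in increasing order. Then dim K = 2 and the simplices of K are:

  0-simplices (5): [1], [2], [3], [4], [5]
  1-simplices (7): [1,2], [1,3], [1,4], [2,4], [2,5], [3,5], [4,5]
  2-simplices (2): [1,2,4], [2,4,5]

Hence C_0 ≅ Z^5, C_1 ≅ Z^7, C_2 ≅ Z^2.

The boundary map ∂_1: C_1 → C_0 is given by ∂[p,q] = [q] − [p]. For instance
  ∂[2,5] = [5] − [2].
This gives a 5×7 integer matrix of rank 4; reducing to Smith normal form yields diagonal entries (1,1,1,1).

The boundary map ∂_2: C_2 → C_1 maps a triangle to the signed sum of its edges. For instance
  ∂[2,4,5] = [4,5] − [2,5] + [2,4],
  ∂[1,2,4] = [2,4] − [1,4] + [1,2].
This gives a 7×2 integer matrix of rank 2; reducing to Smith normal form yields diagonal entries (1,1).

Now H_k = ker ∂_k / im ∂_{k+1}, so:

  H_0: rank C_0 − rank ∂_1 = 5 − 4 = 1, and the invariant factors of ∂_1 are all 1, so H_0 = Z.
  H_1: rank ker ∂_1 − rank ∂_2 = (7 − 4) − 2 = 1, and the invariant factors of ∂_2 are all 1, so H_1 = Z.
  H_2: rank ker ∂_2 − rank ∂_3 = (2 − 2) − 0 = 0, and there is no ∂_3, so H_2 = 0.

As a check, the Euler characteristic is 5 − 7 + 2 = 0, which agrees with 1 − 1 + 0 = 0.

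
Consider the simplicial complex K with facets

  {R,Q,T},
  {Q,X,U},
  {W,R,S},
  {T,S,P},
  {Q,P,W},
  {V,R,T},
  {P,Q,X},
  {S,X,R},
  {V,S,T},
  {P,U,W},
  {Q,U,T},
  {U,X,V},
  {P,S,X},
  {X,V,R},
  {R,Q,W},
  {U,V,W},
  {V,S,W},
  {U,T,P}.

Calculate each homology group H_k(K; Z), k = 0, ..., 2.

H_0 ≅ Z,  H_1 ≅ Z ⊕ Z/2,  H_2 = 0.

K has 9 vertices, 27 edges, 18 triangles.
rank ∂_0 = 0, rank ∂_1 = 8 ⇒ b_0 = 9 − 0 − 8 = 1; all invariant factors of ∂_1 are 1 so no torsion. So H_0 = Z.
rank ∂_1 = 8, rank ∂_2 = 18 ⇒ b_1 = 27 − 8 − 18 = 1; ∂_2 has invariant factor(s) [2] giving torsion. So H_1 = Z ⊕ Z/2.
rank ∂_2 = 18, rank ∂_3 = 0 ⇒ b_2 = 18 − 18 − 0 = 0. So H_2 = 0.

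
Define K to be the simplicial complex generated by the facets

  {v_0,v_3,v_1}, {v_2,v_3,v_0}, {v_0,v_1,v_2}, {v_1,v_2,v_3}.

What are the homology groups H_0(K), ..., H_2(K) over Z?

Order the vertices as v_0 < v_1 < v_2 < v_3. Listing each simplex with vertices in this order, K has dimension 2 with simplices:

  0-simplices (4): [v_0], [v_1], [v_2], [v_3]
  1-simplices (6): [v_0,v_1], [v_0,v_2], [v_0,v_3], [v_1,v_2], [v_1,v_3], [v_2,v_3]
  2-simplices (4): [v_0,v_1,v_2], [v_0,v_1,v_3], [v_0,v_2,v_3], [v_1,v_2,v_3]

so the chain groups are C_0 ≅ Z^4, C_1 ≅ Z^6, C_2 ≅ Z^4.

Boundary ∂_1: C_1 → C_0 is given by ∂[p,q] = [q] − [p]. For instance
  ∂[v_1,v_3] = [v_3] − [v_1].
This gives a 4×6 integer matrix of rank 3; reducing to Smith normal form yields diagonal entries (1,1,1).

∂_2: C_2 → C_1 sends each 2-simplex [p,q,r] to [q,r] − [p,r] + [p,q]. For instance
  ∂[v_0,v_1,v_3] = [v_1,v_3] − [v_0,v_3] + [v_0,v_1],
  ∂[v_0,v_1,v_2] = [v_1,v_2] − [v_0,v_2] + [v_0,v_1].
As a 6×4 matrix over Z this has rank 3, with invariant factors (1,1,1).

From H_k ≅ ker(∂_k) / im(∂_{k+1}) we obtain:

  H_0: rank C_0 − rank ∂_1 = 4 − 3 = 1, and the invariant factors of ∂_1 are all 1, so H_0 = Z.
  H_1: rank ker ∂_1 − rank ∂_2 = (6 − 3) − 3 = 0, and the invariant factors of ∂_2 are all 1, so H_1 = 0.
  H_2: rank ker ∂_2 − rank ∂_3 = (4 − 3) − 0 = 1, and there is no ∂_3, so H_2 = Z.

H_0 ≅ Z,  H_1 = 0,  H_2 ≅ Z.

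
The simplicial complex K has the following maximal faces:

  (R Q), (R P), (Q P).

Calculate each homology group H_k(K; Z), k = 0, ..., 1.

H_0 ≅ Z,  H_1 ≅ Z.

Take the total order P < Q < R on the vertex set. Then K (dimension 1) consists of the simplices:

  0-simplices (3): P, Q, R
  1-simplices (3): PQ, PR, QR

giving chain groups C_0 ≅ Z^3, C_1 ≅ Z^3.

The boundary map ∂_1: C_1 → C_0 is given by ∂[p,q] = [q] − [p].
This gives a 3×3 integer matrix of rank 2; reducing to Smith normal form yields diagonal entries (1,1).

Now H_k = ker ∂_k / im ∂_{k+1}, so:

  H_0: rank C_0 − rank ∂_1 = 3 − 2 = 1, and the invariant factors of ∂_1 are all 1, so H_0 ≅ Z.
  H_1: rank ker ∂_1 − rank ∂_2 = (3 − 2) − 0 = 1, and there is no ∂_2, so H_1 ≅ Z.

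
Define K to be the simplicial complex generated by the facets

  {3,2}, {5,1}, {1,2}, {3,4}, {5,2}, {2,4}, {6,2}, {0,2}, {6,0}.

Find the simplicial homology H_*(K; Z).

H_0 ≅ Z,  H_1 ≅ Z^3.

Take the total order 0 < 1 < 2 < 3 < 4 < 5 < 6 on the vertex set. Then K (dimension 1) consists of the simplices:

  0-simplices (7): [0], [1], [2], [3], [4], [5], [6]
  1-simplices (9): [0,2], [0,6], [1,2], [1,5], [2,3], [2,4], [2,5], [2,6], [3,4]

so the chain groups are C_0 ≅ Z^7, C_1 ≅ Z^9.

The boundary map ∂_1: C_1 → C_0 is given by ∂[p,q] = [q] − [p]. For instance
  ∂[0,2] = [2] − [0].
The 7×9 boundary matrix has rank 6 and Smith normal form diag(1,1,1,1,1,1).

Computing H_k = (kernel of ∂_k) / (image of ∂_{k+1}):

  H_0: rank C_0 − rank ∂_1 = 7 − 6 = 1, and the invariant factors of ∂_1 are all 1, so H_0 ≅ Z.
  H_1: rank ker ∂_1 − rank ∂_2 = (9 − 6) − 0 = 3, and there is no ∂_2, so H_1 ≅ Z^3.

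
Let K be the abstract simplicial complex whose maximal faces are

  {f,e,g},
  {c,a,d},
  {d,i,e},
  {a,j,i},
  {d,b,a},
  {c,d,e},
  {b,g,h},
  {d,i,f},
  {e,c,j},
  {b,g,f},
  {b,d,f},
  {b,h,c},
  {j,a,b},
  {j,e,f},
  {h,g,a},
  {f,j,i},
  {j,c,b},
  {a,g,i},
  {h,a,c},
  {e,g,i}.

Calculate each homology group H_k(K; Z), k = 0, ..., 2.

Fix the vertex order a < b < c < d < e < f < g < h < i < j and write every simplex with vertices in increasing order. Then dim K = 2 and the simplices of K are:

  0-simplices (10): a, b, c, d, e, f, g, h, i, j
  1-simplices (30): ab, ac, ad, ag, ah, ai, aj, bc, bd, bf, bg, bh, bj, cd, ce, ch, cj, de, df, di, ef, eg, ei, ej, fg, fi, fj, gh, gi, ij
  2-simplices (20): abd, abj, acd, ach, agh, agi, aij, bch, bcj, bdf, bfg, bgh, cde, cej, dei, dfi, efg, efj, egi, fij

so the chain groups are C_0 ≅ Z^10, C_1 ≅ Z^30, C_2 ≅ Z^20.

Boundary ∂_1: C_1 → C_0 is given by ∂[p,q] = [q] − [p]. For instance
  ∂gi = i − g.
As a 10×30 matrix over Z this has rank 9, with invariant factors (1,1,1,1,1,1,1,1,1).

∂_2: C_2 → C_1 acts by ∂[p,q,r] = [q,r] − [p,r] + [p,q]. For instance
  ∂agi = gi − ai + ag,
  ∂bdf = df − bf + bd.
This gives a 30×20 integer matrix of rank 20; reducing to Smith normal form yields diagonal entries (1,1,1,1,1,1,1,1,1,1,1,1,1,1,1,1,1,1,1,2).

Computing H_k = (kernel of ∂_k) / (image of ∂_{k+1}):

  H_0: rank C_0 − rank ∂_1 = 10 − 9 = 1, and the invariant factors of ∂_1 are all 1, so H_0 ≅ Z.
  H_1: rank ker ∂_1 − rank ∂_2 = (30 − 9) − 20 = 1, and ∂_2 has invariant factor 2 > 1, so H_1 ≅ Z ⊕ Z/2.
  H_2: rank ker ∂_2 − rank ∂_3 = (20 − 20) − 0 = 0, and there is no ∂_3, so H_2 ≅ 0.

As a check, the Euler characteristic is 10 − 30 + 20 = 0, which agrees with 1 − 1 + 0 = 0.

H_0 ≅ Z,  H_1 ≅ Z ⊕ Z/2,  H_2 = 0.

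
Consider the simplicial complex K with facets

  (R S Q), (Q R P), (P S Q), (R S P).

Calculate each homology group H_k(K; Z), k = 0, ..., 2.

H_0 ≅ Z,  H_1 = 0,  H_2 ≅ Z.

We work with the vertex ordering P < Q < R < S. The simplices of K, each written with vertices in increasing order, are:

  0-simplices (4): P, Q, R, S
  1-simplices (6): PQ, PR, PS, QR, QS, RS
  2-simplices (4): PQR, PQS, PRS, QRS

giving chain groups C_0 ≅ Z^4, C_1 ≅ Z^6, C_2 ≅ Z^4.

The boundary map ∂_1: C_1 → C_0 maps an edge to its endpoints' difference, ∂[p,q] = q − p.
The 4×6 boundary matrix has rank 3 and Smith normal form diag(1,1,1).

∂_2: C_2 → C_1 acts by ∂[p,q,r] = [q,r] − [p,r] + [p,q]. For instance
  ∂PQR = QR − PR + PQ,
  ∂PRS = RS − PS + PR.
The 6×4 boundary matrix has rank 3 and Smith normal form diag(1,1,1).

From H_k ≅ ker(∂_k) / im(∂_{k+1}) we obtain:

  H_0: rank C_0 − rank ∂_1 = 4 − 3 = 1, and the invariant factors of ∂_1 are all 1, so H_0 = Z.
  H_1: rank ker ∂_1 − rank ∂_2 = (6 − 3) − 3 = 0, and the invariant factors of ∂_2 are all 1, so H_1 = 0.
  H_2: rank ker ∂_2 − rank ∂_3 = (4 − 3) − 0 = 1, and there is no ∂_3, so H_2 = Z.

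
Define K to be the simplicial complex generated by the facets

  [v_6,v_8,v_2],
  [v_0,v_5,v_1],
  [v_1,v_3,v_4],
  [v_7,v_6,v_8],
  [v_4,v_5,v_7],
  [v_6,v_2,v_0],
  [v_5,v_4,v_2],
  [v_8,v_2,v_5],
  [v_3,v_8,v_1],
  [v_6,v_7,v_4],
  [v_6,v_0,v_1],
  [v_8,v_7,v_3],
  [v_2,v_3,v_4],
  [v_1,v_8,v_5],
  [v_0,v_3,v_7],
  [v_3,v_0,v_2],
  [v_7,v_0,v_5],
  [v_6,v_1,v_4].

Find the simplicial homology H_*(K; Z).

Fix the vertex order v_0 < v_1 < v_2 < v_3 < v_4 < v_5 < v_6 < v_7 < v_8 and write every simplex with vertices in increasing order. Then dim K = 2 and the simplices of K are:

  0-simplices (9): [v_0], [v_1], [v_2], [v_3], [v_4], [v_5], [v_6], [v_7], [v_8]
  1-simplices (27): (27 of them)
  2-simplices (18): (18 of them)

so the chain groups are C_0 ≅ Z^9, C_1 ≅ Z^27, C_2 ≅ Z^18.

∂_1: C_1 → C_0 is given by ∂[p,q] = [q] − [p]. For instance
  ∂[v_3,v_4] = [v_4] − [v_3].
The resulting 9×27 matrix has rank 8, and its Smith normal form has invariant factors (1,1,1,1,1,1,1,1).

Boundary ∂_2: C_2 → C_1 maps a triangle to the signed sum of its edges. For instance
  ∂[v_0,v_3,v_7] = [v_3,v_7] − [v_0,v_7] + [v_0,v_3],
  ∂[v_0,v_5,v_7] = [v_5,v_7] − [v_0,v_7] + [v_0,v_5].
The 27×18 boundary matrix has rank 17 and Smith normal form diag(1,1,1,1,1,1,1,1,1,1,1,1,1,1,1,1,1).

Computing H_k = (kernel of ∂_k) / (image of ∂_{k+1}):

  H_0: rank C_0 − rank ∂_1 = 9 − 8 = 1, and the invariant factors of ∂_1 are all 1, so H_0 ≅ Z.
  H_1: rank ker ∂_1 − rank ∂_2 = (27 − 8) − 17 = 2, and the invariant factors of ∂_2 are all 1, so H_1 ≅ Z^2.
  H_2: rank ker ∂_2 − rank ∂_3 = (18 − 17) − 0 = 1, and there is no ∂_3, so H_2 ≅ Z.

As a check, the Euler characteristic is 9 − 27 + 18 = 0, which agrees with 1 − 2 + 1 = 0.

H_0 = Z,  H_1 = Z^2,  H_2 = Z.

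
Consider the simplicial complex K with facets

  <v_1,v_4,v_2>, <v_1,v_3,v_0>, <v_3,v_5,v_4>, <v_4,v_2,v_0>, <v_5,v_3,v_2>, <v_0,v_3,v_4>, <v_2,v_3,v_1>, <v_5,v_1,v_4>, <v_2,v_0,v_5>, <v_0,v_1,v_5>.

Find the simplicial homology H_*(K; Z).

K has 6 vertices, 15 edges, 10 triangles.
rank ∂_0 = 0, rank ∂_1 = 5 ⇒ b_0 = 6 − 0 − 5 = 1; all invariant factors of ∂_1 are 1 so no torsion. So H_0 = Z.
rank ∂_1 = 5, rank ∂_2 = 10 ⇒ b_1 = 15 − 5 − 10 = 0; ∂_2 has invariant factor(s) [2] giving torsion. So H_1 = Z_2.
rank ∂_2 = 10, rank ∂_3 = 0 ⇒ b_2 = 10 − 10 − 0 = 0. So H_2 = 0.

H_0 = Z,  H_1 = Z_2,  H_2 = 0.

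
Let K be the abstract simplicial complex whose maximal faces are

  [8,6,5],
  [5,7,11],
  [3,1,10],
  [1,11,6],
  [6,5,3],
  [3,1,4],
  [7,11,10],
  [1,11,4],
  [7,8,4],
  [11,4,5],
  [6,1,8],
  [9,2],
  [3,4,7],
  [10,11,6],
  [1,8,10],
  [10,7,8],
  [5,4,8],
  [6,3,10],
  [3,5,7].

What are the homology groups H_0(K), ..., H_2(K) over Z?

Fix the vertex order 1 < 2 < 3 < 4 < 5 < 6 < 7 < 8 < 9 < 10 < 11 and write every simplex with vertices in increasing order. Then dim K = 2 and the simplices of K are:

  0-simplices (11): [1], [2], [3], [4], [5], [6], [7], [8], [9], [10], [11]
  1-simplices (28): (28 of them)
  2-simplices (18): (18 of them)

Hence C_0 ≅ Z^11, C_1 ≅ Z^28, C_2 ≅ Z^18.

Boundary ∂_1: C_1 → C_0 is given by ∂[p,q] = [q] − [p]. For instance
  ∂[5,11] = [11] − [5].
This gives a 11×28 integer matrix of rank 9; reducing to Smith normal form yields diagonal entries (1,1,1,1,1,1,1,1,1).

The boundary map ∂_2: C_2 → C_1 maps a triangle to the signed sum of its edges. For instance
  ∂[3,6,10] = [6,10] − [3,10] + [3,6],
  ∂[3,5,6] = [5,6] − [3,6] + [3,5].
The 28×18 boundary matrix has rank 18 and Smith normal form diag(1,1,1,1,1,1,1,1,1,1,1,1,1,1,1,1,1,2).

From H_k ≅ ker(∂_k) / im(∂_{k+1}) we obtain:

  H_0: rank C_0 − rank ∂_1 = 11 − 9 = 2, and the invariant factors of ∂_1 are all 1, so H_0 = Z^2.
  H_1: rank ker ∂_1 − rank ∂_2 = (28 − 9) − 18 = 1, and ∂_2 has invariant factor 2 > 1, so H_1 = Z ⊕ Z/2Z.
  H_2: rank ker ∂_2 − rank ∂_3 = (18 − 18) − 0 = 0, and there is no ∂_3, so H_2 = 0.

As a check, the Euler characteristic is 11 − 28 + 18 = 1, which agrees with 2 − 1 + 0 = 1.

H_0 ≅ Z^2,  H_1 ≅ Z ⊕ Z/2Z,  H_2 = 0.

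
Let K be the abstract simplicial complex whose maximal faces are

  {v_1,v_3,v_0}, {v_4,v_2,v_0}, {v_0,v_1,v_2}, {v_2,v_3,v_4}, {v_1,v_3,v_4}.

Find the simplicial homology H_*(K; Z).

Fix the vertex order v_0 < v_1 < v_2 < v_3 < v_4 and write every simplex with vertices in increasing order. Then dim K = 2 and the simplices of K are:

  0-simplices (5): [v_0], [v_1], [v_2], [v_3], [v_4]
  1-simplices (10): [v_0,v_1], [v_0,v_2], [v_0,v_3], [v_0,v_4], [v_1,v_2], [v_1,v_3], [v_1,v_4], [v_2,v_3], [v_2,v_4], [v_3,v_4]
  2-simplices (5): [v_0,v_1,v_2], [v_0,v_1,v_3], [v_0,v_2,v_4], [v_1,v_3,v_4], [v_2,v_3,v_4]

so the chain groups are C_0 ≅ Z^5, C_1 ≅ Z^10, C_2 ≅ Z^5.

∂_1: C_1 → C_0 maps an edge to its endpoints' difference, ∂[p,q] = q − p.
The 5×10 boundary matrix has rank 4 and Smith normal form diag(1,1,1,1).

Boundary ∂_2: C_2 → C_1 maps a triangle to the signed sum of its edges. For instance
  ∂[v_0,v_1,v_2] = [v_1,v_2] − [v_0,v_2] + [v_0,v_1],
  ∂[v_1,v_3,v_4] = [v_3,v_4] − [v_1,v_4] + [v_1,v_3].
This gives a 10×5 integer matrix of rank 5; reducing to Smith normal form yields diagonal entries (1,1,1,1,1).

From H_k ≅ ker(∂_k) / im(∂_{k+1}) we obtain:

  H_0: rank C_0 − rank ∂_1 = 5 − 4 = 1, and the invariant factors of ∂_1 are all 1, so H_0 ≅ Z.
  H_1: rank ker ∂_1 − rank ∂_2 = (10 − 4) − 5 = 1, and the invariant factors of ∂_2 are all 1, so H_1 ≅ Z.
  H_2: rank ker ∂_2 − rank ∂_3 = (5 − 5) − 0 = 0, and there is no ∂_3, so H_2 ≅ 0.

H_0 ≅ Z,  H_1 ≅ Z,  H_2 = 0.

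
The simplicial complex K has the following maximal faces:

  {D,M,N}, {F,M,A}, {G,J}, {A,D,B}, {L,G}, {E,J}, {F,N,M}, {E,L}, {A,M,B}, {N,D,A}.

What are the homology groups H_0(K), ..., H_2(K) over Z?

K has 10 vertices, 16 edges, 6 triangles.
rank ∂_0 = 0, rank ∂_1 = 8 ⇒ b_0 = 10 − 0 − 8 = 2; all invariant factors of ∂_1 are 1 so no torsion. So H_0 = Z^2.
rank ∂_1 = 8, rank ∂_2 = 6 ⇒ b_1 = 16 − 8 − 6 = 2; all invariant factors of ∂_2 are 1 so no torsion. So H_1 = Z^2.
rank ∂_2 = 6, rank ∂_3 = 0 ⇒ b_2 = 6 − 6 − 0 = 0. So H_2 = 0.

H_0 ≅ Z^2,  H_1 ≅ Z^2,  H_2 = 0.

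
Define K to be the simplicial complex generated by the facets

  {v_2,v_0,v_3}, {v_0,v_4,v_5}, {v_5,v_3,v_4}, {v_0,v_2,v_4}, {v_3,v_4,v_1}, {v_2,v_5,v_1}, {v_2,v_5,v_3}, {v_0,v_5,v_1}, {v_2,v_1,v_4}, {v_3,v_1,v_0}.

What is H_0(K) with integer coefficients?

Fix the vertex order v_0 < v_1 < v_2 < v_3 < v_4 < v_5 and write every simplex with vertices in increasing order. Then dim K = 2 and the simplices of K are:

  0-simplices (6): [v_0], [v_1], [v_2], [v_3], [v_4], [v_5]
  1-simplices (15): (15 of them)
  2-simplices (10): [v_0,v_1,v_3], [v_0,v_1,v_5], [v_0,v_2,v_3], [v_0,v_2,v_4], [v_0,v_4,v_5], [v_1,v_2,v_4], [v_1,v_2,v_5], [v_1,v_3,v_4], [v_2,v_3,v_5], [v_3,v_4,v_5]

so the chain groups are C_0 ≅ Z^6, C_1 ≅ Z^15, C_2 ≅ Z^10.

∂_1: C_1 → C_0 maps an edge to its endpoints' difference, ∂[p,q] = q − p. For instance
  ∂[v_0,v_3] = [v_3] − [v_0].
The 6×15 boundary matrix has rank 5 and Smith normal form diag(1,1,1,1,1).

Boundary ∂_2: C_2 → C_1 maps a triangle to the signed sum of its edges. For instance
  ∂[v_1,v_2,v_4] = [v_2,v_4] − [v_1,v_4] + [v_1,v_2],
  ∂[v_0,v_2,v_4] = [v_2,v_4] − [v_0,v_4] + [v_0,v_2].
This gives a 15×10 integer matrix of rank 10; reducing to Smith normal form yields diagonal entries (1,1,1,1,1,1,1,1,1,2).

Computing H_k = (kernel of ∂_k) / (image of ∂_{k+1}):

  H_0: rank C_0 − rank ∂_1 = 6 − 5 = 1, and the invariant factors of ∂_1 are all 1, so H_0 ≅ Z.

H_0 ≅ Z.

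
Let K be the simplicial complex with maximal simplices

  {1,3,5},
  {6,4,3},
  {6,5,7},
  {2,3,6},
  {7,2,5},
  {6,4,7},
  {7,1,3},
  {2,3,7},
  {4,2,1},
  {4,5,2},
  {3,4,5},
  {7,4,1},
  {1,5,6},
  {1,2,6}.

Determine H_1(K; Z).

Fix the vertex order 1 < 2 < 3 < 4 < 5 < 6 < 7 and write every simplex with vertices in increasing order. Then dim K = 2 and the simplices of K are:

  0-simplices (7): [1], [2], [3], [4], [5], [6], [7]
  1-simplices (21): [1,2], [1,3], [1,4], [1,5], [1,6], [1,7], [2,3], [2,4], [2,5], [2,6], [2,7], [3,4], [3,5], [3,6], [3,7], [4,5], [4,6], [4,7], [5,6], [5,7], [6,7]
  2-simplices (14): [1,2,4], [1,2,6], [1,3,5], [1,3,7], [1,4,7], [1,5,6], [2,3,6], [2,3,7], [2,4,5], [2,5,7], [3,4,5], [3,4,6], [4,6,7], [5,6,7]

so the chain groups are C_0 ≅ Z^7, C_1 ≅ Z^21, C_2 ≅ Z^14.

∂_1: C_1 → C_0 sends each edge [p,q] (with p < q) to q − p.
The resulting 7×21 matrix has rank 6, and its Smith normal form has invariant factors (1,1,1,1,1,1).

Boundary ∂_2: C_2 → C_1 acts by ∂[p,q,r] = [q,r] − [p,r] + [p,q]. For instance
  ∂[2,3,6] = [3,6] − [2,6] + [2,3],
  ∂[1,4,7] = [4,7] − [1,7] + [1,4].
This gives a 21×14 integer matrix of rank 13; reducing to Smith normal form yields diagonal entries (1,1,1,1,1,1,1,1,1,1,1,1,1).

Now H_k = ker ∂_k / im ∂_{k+1}, so:

  H_1: rank ker ∂_1 − rank ∂_2 = (21 − 6) − 13 = 2, and the invariant factors of ∂_2 are all 1, so H_1 ≅ Z^2.

H_1 ≅ Z^2.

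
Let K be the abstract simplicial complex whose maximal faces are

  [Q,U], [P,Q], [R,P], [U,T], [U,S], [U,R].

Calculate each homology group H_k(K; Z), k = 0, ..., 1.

Fix the vertex order P < Q < R < S < T < U and write every simplex with vertices in increasing order. Then dim K = 1 and the simplices of K are:

  0-simplices (6): P, Q, R, S, T, U
  1-simplices (6): PQ, PR, QU, RU, SU, TU

so the chain groups are C_0 ≅ Z^6, C_1 ≅ Z^6.

∂_1: C_1 → C_0 is given by ∂[p,q] = [q] − [p]. For instance
  ∂TU = U − T.
The resulting 6×6 matrix has rank 5, and its Smith normal form has invariant factors (1,1,1,1,1).

Now H_k = ker ∂_k / im ∂_{k+1}, so:

  H_0: rank C_0 − rank ∂_1 = 6 − 5 = 1, and the invariant factors of ∂_1 are all 1, so H_0 ≅ Z.
  H_1: rank ker ∂_1 − rank ∂_2 = (6 − 5) − 0 = 1, and there is no ∂_2, so H_1 ≅ Z.

H_0 ≅ Z,  H_1 ≅ Z.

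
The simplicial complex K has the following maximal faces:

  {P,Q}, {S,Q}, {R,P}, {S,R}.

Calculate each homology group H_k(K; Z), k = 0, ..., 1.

K has 4 vertices, 4 edges.
rank ∂_0 = 0, rank ∂_1 = 3 ⇒ b_0 = 4 − 0 − 3 = 1; all invariant factors of ∂_1 are 1 so no torsion. So H_0 ≅ Z.
rank ∂_1 = 3, rank ∂_2 = 0 ⇒ b_1 = 4 − 3 − 0 = 1. So H_1 ≅ Z.

H_0 = Z,  H_1 = Z.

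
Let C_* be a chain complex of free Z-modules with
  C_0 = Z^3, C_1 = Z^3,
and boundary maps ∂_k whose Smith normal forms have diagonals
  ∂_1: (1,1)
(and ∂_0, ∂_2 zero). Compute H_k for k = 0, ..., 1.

H_0: b_0 = 3 − 0 − 2 = 1; torsion from ∂_1 factors > 1: none. So H_0 ≅ Z.
H_1: b_1 = 3 − 2 − 0 = 1; torsion from ∂_2 factors > 1: none. So H_1 ≅ Z.

H_0 ≅ Z,  H_1 ≅ Z.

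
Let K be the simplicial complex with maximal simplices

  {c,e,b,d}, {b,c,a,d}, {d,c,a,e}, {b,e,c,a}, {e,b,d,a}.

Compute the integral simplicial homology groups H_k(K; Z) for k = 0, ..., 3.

Fix the vertex order a < b < c < d < e and write every simplex with vertices in increasing order. Then dim K = 3 and the simplices of K are:

  0-simplices (5): a, b, c, d, e
  1-simplices (10): ab, ac, ad, ae, bc, bd, be, cd, ce, de
  2-simplices (10): abc, abd, abe, acd, ace, ade, bcd, bce, bde, cde
  3-simplices (5): abcd, abce, abde, acde, bcde

Hence C_0 ≅ Z^5, C_1 ≅ Z^10, C_2 ≅ Z^10, C_3 ≅ Z^5.

∂_1: C_1 → C_0 maps an edge to its endpoints' difference, ∂[p,q] = q − p.
The 5×10 boundary matrix has rank 4 and Smith normal form diag(1,1,1,1).

The boundary map ∂_2: C_2 → C_1 acts by ∂[p,q,r] = [q,r] − [p,r] + [p,q]. For instance
  ∂cde = de − ce + cd,
  ∂ace = ce − ae + ac.
As a 10×10 matrix over Z this has rank 6, with invariant factors (1,1,1,1,1,1).

∂_3: C_3 → C_2 sends each 3-simplex σ to the alternating sum Σ_i (−1)^i (σ with its i-th vertex removed). For instance
  ∂abcd = bcd − acd + abd − abc,
  ∂bcde = cde − bde + bce − bcd.
This gives a 10×5 integer matrix of rank 4; reducing to Smith normal form yields diagonal entries (1,1,1,1).

Now H_k = ker ∂_k / im ∂_{k+1}, so:

  H_0: rank C_0 − rank ∂_1 = 5 − 4 = 1, and the invariant factors of ∂_1 are all 1, so H_0 ≅ Z.
  H_1: rank ker ∂_1 − rank ∂_2 = (10 − 4) − 6 = 0, and the invariant factors of ∂_2 are all 1, so H_1 ≅ 0.
  H_2: rank ker ∂_2 − rank ∂_3 = (10 − 6) − 4 = 0, and the invariant factors of ∂_3 are all 1, so H_2 ≅ 0.
  H_3: rank ker ∂_3 − rank ∂_4 = (5 − 4) − 0 = 1, and there is no ∂_4, so H_3 ≅ Z.

As a check, the Euler characteristic is 5 − 10 + 10 − 5 = 0, which agrees with 1 − 0 + 0 − 1 = 0.

H_0 ≅ Z,  H_1 = 0,  H_2 = 0,  H_3 ≅ Z.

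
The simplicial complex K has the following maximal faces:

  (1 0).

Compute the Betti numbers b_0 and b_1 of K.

b_0 = 1, b_1 = 0.

Take the total order 0 < 1 on the vertex set. Then K (dimension 1) consists of the simplices:

  0-simplices (2): [0], [1]
  1-simplices (1): [0,1]

Hence C_0 ≅ Z^2, C_1 ≅ Z^1.

The boundary map ∂_1: C_1 → C_0 maps an edge to its endpoints' difference, ∂[p,q] = q − p. For instance
  ∂[0,1] = [1] − [0].
This gives a 2×1 integer matrix of rank 1; reducing to Smith normal form yields diagonal entries (1).

Now H_k = ker ∂_k / im ∂_{k+1}, so:

  H_0: rank C_0 − rank ∂_1 = 2 − 1 = 1, and the invariant factors of ∂_1 are all 1, so H_0 ≅ Z.
  H_1: rank ker ∂_1 − rank ∂_2 = (1 − 1) − 0 = 0, and there is no ∂_2, so H_1 ≅ 0.

Hence the Betti numbers are b_0 = 1, b_1 = 0.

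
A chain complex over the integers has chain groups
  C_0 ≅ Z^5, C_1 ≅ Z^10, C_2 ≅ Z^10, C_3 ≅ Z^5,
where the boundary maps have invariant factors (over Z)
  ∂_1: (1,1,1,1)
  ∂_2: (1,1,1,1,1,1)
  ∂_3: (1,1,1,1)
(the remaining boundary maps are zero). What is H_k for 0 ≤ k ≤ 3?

H_0: b_0 = 5 − 0 − 4 = 1; torsion from ∂_1 factors > 1: none. So H_0 ≅ Z.
H_1: b_1 = 10 − 4 − 6 = 0; torsion from ∂_2 factors > 1: none. So H_1 ≅ 0.
H_2: b_2 = 10 − 6 − 4 = 0; torsion from ∂_3 factors > 1: none. So H_2 ≅ 0.
H_3: b_3 = 5 − 4 − 0 = 1; torsion from ∂_4 factors > 1: none. So H_3 ≅ Z.

H_0 ≅ Z,  H_1 = 0,  H_2 = 0,  H_3 ≅ Z.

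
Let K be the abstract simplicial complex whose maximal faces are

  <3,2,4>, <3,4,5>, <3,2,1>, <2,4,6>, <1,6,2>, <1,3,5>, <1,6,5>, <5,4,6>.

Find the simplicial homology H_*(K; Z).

Order the vertices as 1 < 2 < 3 < 4 < 5 < 6. Listing each simplex with vertices in this order, K has dimension 2 with simplices:

  0-simplices (6): [1], [2], [3], [4], [5], [6]
  1-simplices (12): [1,2], [1,3], [1,5], [1,6], [2,3], [2,4], [2,6], [3,4], [3,5], [4,5], [4,6], [5,6]
  2-simplices (8): [1,2,3], [1,2,6], [1,3,5], [1,5,6], [2,3,4], [2,4,6], [3,4,5], [4,5,6]

so the chain groups are C_0 ≅ Z^6, C_1 ≅ Z^12, C_2 ≅ Z^8.

The boundary map ∂_1: C_1 → C_0 is given by ∂[p,q] = [q] − [p]. For instance
  ∂[1,6] = [6] − [1].
As a 6×12 matrix over Z this has rank 5, with invariant factors (1,1,1,1,1).

The boundary map ∂_2: C_2 → C_1 maps a triangle to the signed sum of its edges. For instance
  ∂[4,5,6] = [5,6] − [4,6] + [4,5],
  ∂[2,4,6] = [4,6] − [2,6] + [2,4].
The resulting 12×8 matrix has rank 7, and its Smith normal form has invariant factors (1,1,1,1,1,1,1).

Reading off H_k = ker ∂_k / im ∂_{k+1}:

  H_0: rank C_0 − rank ∂_1 = 6 − 5 = 1, and the invariant factors of ∂_1 are all 1, so H_0 ≅ Z.
  H_1: rank ker ∂_1 − rank ∂_2 = (12 − 5) − 7 = 0, and the invariant factors of ∂_2 are all 1, so H_1 ≅ 0.
  H_2: rank ker ∂_2 − rank ∂_3 = (8 − 7) − 0 = 1, and there is no ∂_3, so H_2 ≅ Z.

H_0 ≅ Z,  H_1 = 0,  H_2 ≅ Z.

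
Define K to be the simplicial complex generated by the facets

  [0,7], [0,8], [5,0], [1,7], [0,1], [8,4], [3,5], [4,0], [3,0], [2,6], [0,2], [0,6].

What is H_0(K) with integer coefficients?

Take the total order 0 < 1 < 2 < 3 < 4 < 5 < 6 < 7 < 8 on the vertex set. Then K (dimension 1) consists of the simplices:

  0-simplices (9): [0], [1], [2], [3], [4], [5], [6], [7], [8]
  1-simplices (12): [0,1], [0,2], [0,3], [0,4], [0,5], [0,6], [0,7], [0,8], [1,7], [2,6], [3,5], [4,8]

so the chain groups are C_0 ≅ Z^9, C_1 ≅ Z^12.

The boundary map ∂_1: C_1 → C_0 is given by ∂[p,q] = [q] − [p].
As a 9×12 matrix over Z this has rank 8, with invariant factors (1,1,1,1,1,1,1,1).

Now H_k = ker ∂_k / im ∂_{k+1}, so:

  H_0: rank C_0 − rank ∂_1 = 9 − 8 = 1, and the invariant factors of ∂_1 are all 1, so H_0 = Z.

H_0 ≅ Z.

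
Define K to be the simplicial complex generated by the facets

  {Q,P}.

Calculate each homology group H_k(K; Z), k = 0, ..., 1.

We work with the vertex ordering P < Q. The simplices of K, each written with vertices in increasing order, are:

  0-simplices (2): P, Q
  1-simplices (1): PQ

giving chain groups C_0 ≅ Z^2, C_1 ≅ Z^1.

Boundary ∂_1: C_1 → C_0 maps an edge to its endpoints' difference, ∂[p,q] = q − p. For instance
  ∂PQ = Q − P.
The 2×1 boundary matrix has rank 1 and Smith normal form diag(1).

From H_k ≅ ker(∂_k) / im(∂_{k+1}) we obtain:

  H_0: rank C_0 − rank ∂_1 = 2 − 1 = 1, and the invariant factors of ∂_1 are all 1, so H_0 = Z.
  H_1: rank ker ∂_1 − rank ∂_2 = (1 − 1) − 0 = 0, and there is no ∂_2, so H_1 = 0.

H_0 ≅ Z,  H_1 = 0.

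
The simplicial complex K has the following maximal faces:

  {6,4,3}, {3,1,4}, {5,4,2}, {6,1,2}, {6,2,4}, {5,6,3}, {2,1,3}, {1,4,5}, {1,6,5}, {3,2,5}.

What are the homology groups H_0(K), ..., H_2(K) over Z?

K has 6 vertices, 15 edges, 10 triangles.
rank ∂_0 = 0, rank ∂_1 = 5 ⇒ b_0 = 6 − 0 − 5 = 1; all invariant factors of ∂_1 are 1 so no torsion. So H_0 = Z.
rank ∂_1 = 5, rank ∂_2 = 10 ⇒ b_1 = 15 − 5 − 10 = 0; ∂_2 has invariant factor(s) [2] giving torsion. So H_1 = Z/2.
rank ∂_2 = 10, rank ∂_3 = 0 ⇒ b_2 = 10 − 10 − 0 = 0. So H_2 = 0.

H_0 = Z,  H_1 = Z/2,  H_2 = 0.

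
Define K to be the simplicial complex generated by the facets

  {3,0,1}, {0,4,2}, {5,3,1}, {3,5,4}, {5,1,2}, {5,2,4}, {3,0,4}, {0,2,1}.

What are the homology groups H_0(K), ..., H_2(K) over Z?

Take the total order 0 < 1 < 2 < 3 < 4 < 5 on the vertex set. Then K (dimension 2) consists of the simplices:

  0-simplices (6): [0], [1], [2], [3], [4], [5]
  1-simplices (12): [0,1], [0,2], [0,3], [0,4], [1,2], [1,3], [1,5], [2,4], [2,5], [3,4], [3,5], [4,5]
  2-simplices (8): [0,1,2], [0,1,3], [0,2,4], [0,3,4], [1,2,5], [1,3,5], [2,4,5], [3,4,5]

so the chain groups are C_0 ≅ Z^6, C_1 ≅ Z^12, C_2 ≅ Z^8.

Boundary ∂_1: C_1 → C_0 maps an edge to its endpoints' difference, ∂[p,q] = q − p. For instance
  ∂[2,5] = [5] − [2].
The resulting 6×12 matrix has rank 5, and its Smith normal form has invariant factors (1,1,1,1,1).

∂_2: C_2 → C_1 maps a triangle to the signed sum of its edges. For instance
  ∂[0,3,4] = [3,4] − [0,4] + [0,3],
  ∂[0,1,3] = [1,3] − [0,3] + [0,1].
The 12×8 boundary matrix has rank 7 and Smith normal form diag(1,1,1,1,1,1,1).

Computing H_k = (kernel of ∂_k) / (image of ∂_{k+1}):

  H_0: rank C_0 − rank ∂_1 = 6 − 5 = 1, and the invariant factors of ∂_1 are all 1, so H_0 ≅ Z.
  H_1: rank ker ∂_1 − rank ∂_2 = (12 − 5) − 7 = 0, and the invariant factors of ∂_2 are all 1, so H_1 ≅ 0.
  H_2: rank ker ∂_2 − rank ∂_3 = (8 − 7) − 0 = 1, and there is no ∂_3, so H_2 ≅ Z.

H_0 ≅ Z,  H_1 = 0,  H_2 ≅ Z.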